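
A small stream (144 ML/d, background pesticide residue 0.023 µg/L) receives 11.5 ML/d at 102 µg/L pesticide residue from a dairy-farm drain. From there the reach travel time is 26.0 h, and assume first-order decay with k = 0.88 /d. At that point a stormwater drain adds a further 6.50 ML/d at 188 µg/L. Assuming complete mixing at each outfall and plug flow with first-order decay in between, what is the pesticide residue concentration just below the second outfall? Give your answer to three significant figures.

After mixing, C = (144.0·0.02300 + 11.50·102.0) / 155.5 = 1176/155.5 = 7.565 µg/L; combined flow 155.5 ML/d.
Applying C = C₀e^(−kt): 7.565 × 0.3855 = 2.916 µg/L.
Second outfall: C = (155.5·2.916 + 6.500·188.0)/162.0 = 10.34 µg/L.

10.3 µg/L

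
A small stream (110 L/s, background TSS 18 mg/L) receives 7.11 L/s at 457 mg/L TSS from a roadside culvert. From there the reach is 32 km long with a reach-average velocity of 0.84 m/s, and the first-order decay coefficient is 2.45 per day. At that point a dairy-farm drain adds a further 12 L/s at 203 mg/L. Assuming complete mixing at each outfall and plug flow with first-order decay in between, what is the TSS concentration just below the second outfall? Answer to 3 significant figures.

32.6 mg/L

Flow-weighted average: C = (110.0·18.00 + 7.110·457.0) / 117.1 = 5229/117.1 = 44.65 mg/L; combined flow 117.1 L/s.
Travel time t = 32·1000 / 0.84 = 38100 s = 10.58 h.
After decay, C = 44.65 × e^(−kt) = 44.65 × 0.3395 = 15.16 mg/L.
Second outfall: C = (117.1·15.16 + 12.00·203.0)/129.1 = 32.62 mg/L.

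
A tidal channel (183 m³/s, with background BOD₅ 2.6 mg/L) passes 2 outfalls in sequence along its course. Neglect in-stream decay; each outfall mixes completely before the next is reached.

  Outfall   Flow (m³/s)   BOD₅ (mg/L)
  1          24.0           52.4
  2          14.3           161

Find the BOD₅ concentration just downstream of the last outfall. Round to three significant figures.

18.2 mg/L

Outfall 1: combined Q = 207.0 m³/s; C = (183.0·2.600 + 24.00·52.40)/207.0 = 8.374 mg/L.
Outfall 2: combined Q = 221.3 m³/s; C = (207.0·8.374 + 14.30·161.0)/221.3 = 18.24 mg/L.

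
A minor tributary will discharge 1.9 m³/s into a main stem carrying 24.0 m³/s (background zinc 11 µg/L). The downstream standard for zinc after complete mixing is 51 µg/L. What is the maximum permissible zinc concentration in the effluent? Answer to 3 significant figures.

556 µg/L

At the limit, (Qr·Cr + Qe·Cₑ)/(Qr + Qe) = 51:
Cₑ = (25.90·51 − 24.00·11.00) / 1.900 = 556.3 µg/L.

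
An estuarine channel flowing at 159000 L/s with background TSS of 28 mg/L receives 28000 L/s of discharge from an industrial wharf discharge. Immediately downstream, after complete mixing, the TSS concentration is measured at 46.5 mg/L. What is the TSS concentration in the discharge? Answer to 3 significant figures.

Mass balance: 159000·28.00 + 28000·Cₑ = 187000·46.50
→ Cₑ = (187000·46.50 − 159000·28.00) / 28000 = 151.6 mg/L.

152 mg/L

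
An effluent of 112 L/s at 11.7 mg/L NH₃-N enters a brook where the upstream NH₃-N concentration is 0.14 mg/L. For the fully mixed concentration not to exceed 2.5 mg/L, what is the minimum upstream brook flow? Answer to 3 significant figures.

437 L/s

Set C_mix = 2.5: (Q·0.1400 + 112.0·11.70) / (Q + 112.0) = 2.5
→ Q = 112.0·(11.70 − 2.5)/(2.5 − 0.1400) = 436.6 L/s.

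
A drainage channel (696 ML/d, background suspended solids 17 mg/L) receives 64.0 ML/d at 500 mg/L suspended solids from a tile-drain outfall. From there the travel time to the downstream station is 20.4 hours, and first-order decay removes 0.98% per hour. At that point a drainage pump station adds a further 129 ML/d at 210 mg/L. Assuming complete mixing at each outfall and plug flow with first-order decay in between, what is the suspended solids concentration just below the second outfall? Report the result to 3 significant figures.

70.8 mg/L

After mixing, C = (696.0·17.00 + 64.00·500.0) / 760.0 = 43830/760.0 = 57.67 mg/L; combined flow 760.0 ML/d.
0.98%/h lost → k = −ln(1 − 0.0098) = 0.009848 h⁻¹.
First-order decay: C = 57.67·exp(−k·t) = 57.67·0.8180 = 47.18 mg/L.
At the second outfall, C = (760.0·47.18 + 129.0·210.0) / (760.0 + 129.0) = 70.80 mg/L.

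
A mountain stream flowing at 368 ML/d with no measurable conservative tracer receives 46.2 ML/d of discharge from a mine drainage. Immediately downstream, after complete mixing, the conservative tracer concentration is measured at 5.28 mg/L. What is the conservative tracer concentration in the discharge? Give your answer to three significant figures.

47.3 mg/L

Mass balance: 368.0·0 + 46.20·Cₑ = 414.2·5.280
→ Cₑ = (414.2·5.280 − 368.0·0) / 46.20 = 47.34 mg/L.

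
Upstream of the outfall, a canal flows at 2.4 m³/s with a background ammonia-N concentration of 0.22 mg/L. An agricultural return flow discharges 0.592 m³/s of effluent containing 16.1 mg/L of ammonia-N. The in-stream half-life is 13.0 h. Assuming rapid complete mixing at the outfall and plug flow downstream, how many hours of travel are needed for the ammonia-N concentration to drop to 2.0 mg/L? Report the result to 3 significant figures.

Flow-weighted average: C = (2.400·0.2200 + 0.5920·16.10) / 2.992 = 10.06/2.992 = 3.362 mg/L.
Half-life 13.0 h → k = ln 2 / 13.0 = 0.05332 h⁻¹ = 1.280 d⁻¹.
3.362·exp(−k·t) = 2.0 → t = ln(3.362/2.0)/k = 35070 s = 9.741 h.

9.74 h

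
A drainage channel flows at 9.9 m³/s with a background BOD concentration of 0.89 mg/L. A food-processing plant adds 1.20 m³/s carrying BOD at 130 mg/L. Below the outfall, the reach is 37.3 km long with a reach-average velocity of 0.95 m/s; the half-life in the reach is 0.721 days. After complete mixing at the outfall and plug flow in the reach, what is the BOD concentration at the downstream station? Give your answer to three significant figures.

Conservation of mass: C = (9.900·0.8900 + 1.200·130.0) / 11.10 = 164.8/11.10 = 14.85 mg/L.
Travel time t = 37.3·1000 / 0.95 = 39260 s = 10.91 h.
Half-life 0.721 d → k = ln 2 / 0.721 = 0.9614 d⁻¹.
Decay over the reach: 14.85·exp(−kt) = 14.85·0.6460 = 9.592 mg/L.

9.59 mg/L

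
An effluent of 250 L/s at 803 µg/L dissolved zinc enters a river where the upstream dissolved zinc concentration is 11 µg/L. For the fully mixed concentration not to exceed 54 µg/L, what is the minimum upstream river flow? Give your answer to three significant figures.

Set C_mix = 54: (Q·11.00 + 250.0·803.0) / (Q + 250.0) = 54
→ Q = 250.0·(803.0 − 54)/(54 − 11.00) = 4355 L/s.

4350 L/s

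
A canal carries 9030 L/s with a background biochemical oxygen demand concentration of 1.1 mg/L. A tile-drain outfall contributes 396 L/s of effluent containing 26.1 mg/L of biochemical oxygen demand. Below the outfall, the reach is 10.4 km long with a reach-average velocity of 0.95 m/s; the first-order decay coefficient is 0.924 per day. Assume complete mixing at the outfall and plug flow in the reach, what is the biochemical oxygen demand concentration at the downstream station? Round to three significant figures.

1.91 mg/L

After mixing, C = (9030·1.100 + 396.0·26.10) / 9426 = 20270/9426 = 2.150 mg/L.
Travel time t = 10.4·1000 / 0.95 = 10950 s = 3.041 h.
After decay, C = 2.150 × e^(−kt) = 2.150 × 0.8895 = 1.913 mg/L.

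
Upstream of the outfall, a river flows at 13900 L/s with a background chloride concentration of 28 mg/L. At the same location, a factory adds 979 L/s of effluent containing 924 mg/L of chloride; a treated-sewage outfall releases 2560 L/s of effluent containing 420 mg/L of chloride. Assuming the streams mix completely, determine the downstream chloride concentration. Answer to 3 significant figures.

Conservation of mass: C = (13900·28.00 + 979.0·924.0 + 2560·420.0) / 17440 = 2369000/17440 = 135.8 mg/L.

136 mg/L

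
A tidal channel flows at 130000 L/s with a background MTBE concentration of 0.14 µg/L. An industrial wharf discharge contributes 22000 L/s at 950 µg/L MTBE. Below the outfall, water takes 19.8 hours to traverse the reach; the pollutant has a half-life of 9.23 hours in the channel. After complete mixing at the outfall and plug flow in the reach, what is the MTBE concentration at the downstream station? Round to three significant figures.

31.1 µg/L

After mixing, C = (130000·0.1400 + 22000·950.0) / 152000 = 20920000/152000 = 137.6 µg/L.
Half-life 9.23 h → k = ln 2 / 9.23 = 0.07510 h⁻¹ = 1.802 d⁻¹.
First-order decay: C = 137.6·exp(−k·t) = 137.6·0.2261 = 31.11 µg/L.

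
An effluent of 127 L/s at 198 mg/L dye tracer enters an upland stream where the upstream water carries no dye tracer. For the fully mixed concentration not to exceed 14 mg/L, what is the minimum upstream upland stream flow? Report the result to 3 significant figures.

1670 L/s

Set C_mix = 14: (Q·0 + 127.0·198.0) / (Q + 127.0) = 14
→ Q = 127.0·(198.0 − 14)/(14 − 0) = 1669 L/s.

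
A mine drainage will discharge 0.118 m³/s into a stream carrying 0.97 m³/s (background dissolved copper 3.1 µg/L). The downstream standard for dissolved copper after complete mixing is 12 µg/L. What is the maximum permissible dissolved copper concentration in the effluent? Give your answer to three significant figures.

At the limit, (Qr·Cr + Qe·Cₑ)/(Qr + Qe) = 12:
Cₑ = (1.088·12 − 0.9700·3.100) / 0.1180 = 85.16 µg/L.

85.2 µg/L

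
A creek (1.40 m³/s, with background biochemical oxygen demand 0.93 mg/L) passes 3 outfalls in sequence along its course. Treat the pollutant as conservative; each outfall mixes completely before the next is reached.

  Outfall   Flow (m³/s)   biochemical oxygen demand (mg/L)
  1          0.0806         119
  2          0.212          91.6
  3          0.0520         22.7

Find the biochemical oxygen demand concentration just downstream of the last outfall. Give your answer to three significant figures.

18.1 mg/L

Below outfall 1: Q → 1.481 m³/s, C = (1.400·0.9300 + 0.08060·119.0)/1.481 = 7.357 mg/L.
Below outfall 2: Q → 1.693 m³/s, C = (1.481·7.357 + 0.2120·91.60)/1.693 = 17.91 mg/L.
Below outfall 3: Q → 1.745 m³/s, C = (1.693·17.91 + 0.05200·22.70)/1.745 = 18.05 mg/L.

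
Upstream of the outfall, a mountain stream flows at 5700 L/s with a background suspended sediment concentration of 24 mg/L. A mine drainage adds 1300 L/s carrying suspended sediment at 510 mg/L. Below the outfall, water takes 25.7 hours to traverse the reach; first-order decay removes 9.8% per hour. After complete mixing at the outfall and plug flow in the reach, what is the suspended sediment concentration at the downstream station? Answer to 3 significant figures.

8.07 mg/L

Mass balance: C = (5700·24.00 + 1300·510.0) / 7000 = 799800/7000 = 114.3 mg/L.
9.8%/h lost → k = −ln(1 − 0.098) = 0.1031 h⁻¹.
Applying C = C₀e^(−kt): 114.3 × 0.07060 = 8.067 mg/L.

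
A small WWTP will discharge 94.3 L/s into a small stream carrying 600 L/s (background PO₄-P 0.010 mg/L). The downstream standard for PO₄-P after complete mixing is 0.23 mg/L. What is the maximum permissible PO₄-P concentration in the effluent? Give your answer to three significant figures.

1.63 mg/L

At the limit, (Qr·Cr + Qe·Cₑ)/(Qr + Qe) = 0.23:
Cₑ = (694.3·0.23 − 600.0·0.01000) / 94.30 = 1.630 mg/L.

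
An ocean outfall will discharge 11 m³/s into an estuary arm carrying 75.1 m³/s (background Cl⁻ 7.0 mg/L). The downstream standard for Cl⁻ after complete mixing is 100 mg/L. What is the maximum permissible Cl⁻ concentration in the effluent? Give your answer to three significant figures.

At the limit, (Qr·Cr + Qe·Cₑ)/(Qr + Qe) = 100:
Cₑ = (86.10·100 − 75.10·7.000) / 11.00 = 734.9 mg/L.

735 mg/L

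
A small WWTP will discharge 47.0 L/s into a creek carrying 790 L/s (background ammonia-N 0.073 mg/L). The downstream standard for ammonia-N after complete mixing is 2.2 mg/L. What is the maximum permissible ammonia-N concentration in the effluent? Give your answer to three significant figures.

At the limit, (Qr·Cr + Qe·Cₑ)/(Qr + Qe) = 2.2:
Cₑ = (837.0·2.2 − 790.0·0.07300) / 47.00 = 37.95 mg/L.

38.0 mg/L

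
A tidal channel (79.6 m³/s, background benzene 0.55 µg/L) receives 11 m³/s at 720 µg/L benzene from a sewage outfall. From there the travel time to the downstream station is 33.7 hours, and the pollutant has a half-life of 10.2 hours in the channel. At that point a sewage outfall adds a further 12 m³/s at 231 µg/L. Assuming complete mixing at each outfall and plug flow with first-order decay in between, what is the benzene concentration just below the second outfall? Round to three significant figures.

Mass balance: C = (79.60·0.5500 + 11.00·720.0) / 90.60 = 7964/90.60 = 87.90 µg/L; combined flow 90.60 m³/s.
Half-life 10.2 h → k = ln 2 / 10.2 = 0.06796 h⁻¹ = 1.631 d⁻¹.
First-order decay: C = 87.90·exp(−k·t) = 87.90·0.1013 = 8.900 µg/L.
Second outfall: C = (90.60·8.900 + 12.00·231.0)/102.6 = 34.88 µg/L.

34.9 µg/L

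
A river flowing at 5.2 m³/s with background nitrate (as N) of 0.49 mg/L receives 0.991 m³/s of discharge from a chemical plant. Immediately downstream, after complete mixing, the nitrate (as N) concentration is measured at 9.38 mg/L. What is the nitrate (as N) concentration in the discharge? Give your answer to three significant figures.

56.0 mg/L

Mass balance: 5.200·0.4900 + 0.9910·Cₑ = 6.191·9.380
→ Cₑ = (6.191·9.380 − 5.200·0.4900) / 0.9910 = 56.03 mg/L.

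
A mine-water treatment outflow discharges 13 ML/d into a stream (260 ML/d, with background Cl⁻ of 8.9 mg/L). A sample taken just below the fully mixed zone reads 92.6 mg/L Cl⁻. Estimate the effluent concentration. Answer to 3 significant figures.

Mass balance: 260.0·8.900 + 13.00·Cₑ = 273.0·92.60
→ Cₑ = (273.0·92.60 − 260.0·8.900) / 13.00 = 1767 mg/L.

1770 mg/L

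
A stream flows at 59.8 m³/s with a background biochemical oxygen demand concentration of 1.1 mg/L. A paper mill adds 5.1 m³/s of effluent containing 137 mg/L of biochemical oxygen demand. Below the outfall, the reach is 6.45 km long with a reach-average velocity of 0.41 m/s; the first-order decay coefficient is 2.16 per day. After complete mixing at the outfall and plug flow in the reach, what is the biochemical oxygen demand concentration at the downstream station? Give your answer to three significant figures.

7.95 mg/L

Mass balance: C = (59.80·1.100 + 5.100·137.0) / 64.90 = 764.5/64.90 = 11.78 mg/L.
Travel time t = 6.45·1000 / 0.41 = 15730 s = 4.370 h.
Applying C = C₀e^(−kt): 11.78 × 0.6748 = 7.949 mg/L.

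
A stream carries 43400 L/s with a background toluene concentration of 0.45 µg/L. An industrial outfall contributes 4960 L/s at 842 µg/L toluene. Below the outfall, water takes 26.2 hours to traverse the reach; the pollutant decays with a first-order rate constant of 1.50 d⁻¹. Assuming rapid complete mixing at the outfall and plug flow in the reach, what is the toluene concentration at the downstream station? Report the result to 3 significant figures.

Flow-weighted average: C = (43400·0.4500 + 4960·842.0) / 48360 = 4196000/48360 = 86.76 µg/L.
Applying C = C₀e^(−kt): 86.76 × 0.1945 = 16.87 µg/L.

16.9 µg/L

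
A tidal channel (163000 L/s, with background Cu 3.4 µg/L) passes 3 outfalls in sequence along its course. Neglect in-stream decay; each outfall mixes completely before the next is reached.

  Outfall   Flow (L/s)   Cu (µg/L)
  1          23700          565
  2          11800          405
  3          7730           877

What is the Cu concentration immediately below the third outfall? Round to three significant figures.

Outfall 1: combined Q = 186700 L/s; C = (163000·3.400 + 23700·565.0)/186700 = 74.69 µg/L.
Outfall 2: combined Q = 198500 L/s; C = (186700·74.69 + 11800·405.0)/198500 = 94.33 µg/L.
Outfall 3: combined Q = 206200 L/s; C = (198500·94.33 + 7730·877.0)/206200 = 123.7 µg/L.

124 µg/L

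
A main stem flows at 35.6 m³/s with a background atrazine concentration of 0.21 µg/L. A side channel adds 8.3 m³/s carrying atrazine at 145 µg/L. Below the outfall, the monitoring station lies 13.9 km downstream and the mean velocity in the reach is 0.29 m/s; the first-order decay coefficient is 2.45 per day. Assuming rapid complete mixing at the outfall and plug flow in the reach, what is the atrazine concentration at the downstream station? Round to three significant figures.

7.09 µg/L

Conservation of mass: C = (35.60·0.2100 + 8.300·145.0) / 43.90 = 1211/43.90 = 27.58 µg/L.
Travel time t = 13.9·1000 / 0.29 = 47930 s = 13.31 h.
Applying C = C₀e^(−kt): 27.58 × 0.2569 = 7.086 µg/L.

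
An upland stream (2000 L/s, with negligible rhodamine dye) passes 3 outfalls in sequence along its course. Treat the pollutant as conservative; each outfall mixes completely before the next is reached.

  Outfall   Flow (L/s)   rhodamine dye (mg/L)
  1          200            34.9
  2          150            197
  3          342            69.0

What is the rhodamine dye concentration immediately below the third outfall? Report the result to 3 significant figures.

Below outfall 1: Q → 2200 L/s, C = (2000·0 + 200.0·34.90)/2200 = 3.173 mg/L.
Below outfall 2: Q → 2350 L/s, C = (2200·3.173 + 150.0·197.0)/2350 = 15.54 mg/L.
Below outfall 3: Q → 2692 L/s, C = (2350·15.54 + 342.0·69.00)/2692 = 22.34 mg/L.

22.3 mg/L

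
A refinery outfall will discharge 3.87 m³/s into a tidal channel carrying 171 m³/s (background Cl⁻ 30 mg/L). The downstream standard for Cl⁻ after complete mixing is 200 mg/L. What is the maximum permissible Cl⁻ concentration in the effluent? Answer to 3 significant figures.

At the limit, (Qr·Cr + Qe·Cₑ)/(Qr + Qe) = 200:
Cₑ = (174.9·200 − 171.0·30.00) / 3.870 = 7712 mg/L.

7710 mg/L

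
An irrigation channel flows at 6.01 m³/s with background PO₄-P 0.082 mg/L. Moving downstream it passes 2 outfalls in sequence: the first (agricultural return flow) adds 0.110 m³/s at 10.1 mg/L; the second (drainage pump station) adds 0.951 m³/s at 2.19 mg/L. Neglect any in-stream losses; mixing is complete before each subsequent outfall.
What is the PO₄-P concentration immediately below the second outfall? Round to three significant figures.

0.521 mg/L

Below outfall 1: Q → 6.120 m³/s, C = (6.010·0.08200 + 0.1100·10.10)/6.120 = 0.2621 mg/L.
Below outfall 2: Q → 7.071 m³/s, C = (6.120·0.2621 + 0.9510·2.190)/7.071 = 0.5214 mg/L.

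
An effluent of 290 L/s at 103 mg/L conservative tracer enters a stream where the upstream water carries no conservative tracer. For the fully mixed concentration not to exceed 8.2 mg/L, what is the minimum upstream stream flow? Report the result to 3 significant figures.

Set C_mix = 8.2: (Q·0 + 290.0·103.0) / (Q + 290.0) = 8.2
→ Q = 290.0·(103.0 − 8.2)/(8.2 − 0) = 3353 L/s.

3350 L/s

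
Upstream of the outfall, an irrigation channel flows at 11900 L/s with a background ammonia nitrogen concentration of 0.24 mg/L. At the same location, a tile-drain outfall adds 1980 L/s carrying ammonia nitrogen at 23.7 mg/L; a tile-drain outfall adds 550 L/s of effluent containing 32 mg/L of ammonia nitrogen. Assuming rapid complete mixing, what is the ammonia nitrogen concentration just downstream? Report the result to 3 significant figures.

4.67 mg/L

Mass balance: C = (11900·0.2400 + 1980·23.70 + 550.0·32.00) / 14430 = 67380/14430 = 4.670 mg/L.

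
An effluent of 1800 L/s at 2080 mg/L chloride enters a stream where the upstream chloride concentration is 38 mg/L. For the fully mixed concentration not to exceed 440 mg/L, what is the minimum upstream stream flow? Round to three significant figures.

Set C_mix = 440: (Q·38.00 + 1800·2080) / (Q + 1800) = 440
→ Q = 1800·(2080 − 440)/(440 − 38.00) = 7343 L/s.

7340 L/s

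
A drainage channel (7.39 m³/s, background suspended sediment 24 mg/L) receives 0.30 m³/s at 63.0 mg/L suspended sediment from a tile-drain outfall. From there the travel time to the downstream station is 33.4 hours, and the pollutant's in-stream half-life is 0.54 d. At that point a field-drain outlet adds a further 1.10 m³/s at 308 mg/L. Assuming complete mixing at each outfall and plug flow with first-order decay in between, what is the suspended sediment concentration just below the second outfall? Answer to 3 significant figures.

42.3 mg/L

After mixing, C = (7.390·24.00 + 0.3000·63.00) / 7.690 = 196.3/7.690 = 25.52 mg/L; combined flow 7.690 m³/s.
Half-life 0.54 d → k = ln 2 / 0.54 = 1.284 d⁻¹.
After decay, C = 25.52 × e^(−kt) = 25.52 × 0.1676 = 4.277 mg/L.
Second outfall: C = (7.690·4.277 + 1.100·308.0)/8.790 = 42.29 mg/L.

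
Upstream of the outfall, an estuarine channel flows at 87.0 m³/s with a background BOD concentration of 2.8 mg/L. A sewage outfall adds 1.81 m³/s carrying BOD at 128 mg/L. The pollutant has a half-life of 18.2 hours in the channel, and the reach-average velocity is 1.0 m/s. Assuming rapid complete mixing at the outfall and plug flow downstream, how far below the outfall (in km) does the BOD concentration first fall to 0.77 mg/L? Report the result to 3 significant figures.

After mixing, C = (87.00·2.800 + 1.810·128.0) / 88.81 = 475.3/88.81 = 5.352 mg/L.
Half-life 18.2 h → k = ln 2 / 18.2 = 0.03809 h⁻¹ = 0.9140 d⁻¹.
Set 5.352·exp(−k·t) = 0.77 → t = ln(5.352/0.77)/k = 183300 s = 50.91 h.
Distance = v·t = 1.0·183300 = 183300 m = 183.3 km.

183 km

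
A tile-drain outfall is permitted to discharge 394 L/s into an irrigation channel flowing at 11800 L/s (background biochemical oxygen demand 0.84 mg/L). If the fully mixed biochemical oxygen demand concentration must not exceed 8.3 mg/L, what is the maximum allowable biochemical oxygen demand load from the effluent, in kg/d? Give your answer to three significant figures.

7890 kg/d

Mass balance at the limit: 11800·0.8400 + 394.0·Cₑ = 12190·8.3 → Cₑ = 231.7 mg/L.
394.0 L/s = 0.3940 m³/s. Load = 0.3940 m³/s × 231.7 g/m³ × 86 400 s/d = 7888 kg/d.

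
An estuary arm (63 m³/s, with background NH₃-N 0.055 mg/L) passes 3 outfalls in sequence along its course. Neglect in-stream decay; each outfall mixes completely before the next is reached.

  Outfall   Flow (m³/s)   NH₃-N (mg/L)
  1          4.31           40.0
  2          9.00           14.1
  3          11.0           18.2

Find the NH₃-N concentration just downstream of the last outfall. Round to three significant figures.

5.76 mg/L

Below outfall 1: Q → 67.31 m³/s, C = (63.00·0.05500 + 4.310·40.00)/67.31 = 2.613 mg/L.
Below outfall 2: Q → 76.31 m³/s, C = (67.31·2.613 + 9.000·14.10)/76.31 = 3.968 mg/L.
Below outfall 3: Q → 87.31 m³/s, C = (76.31·3.968 + 11.00·18.20)/87.31 = 5.761 mg/L.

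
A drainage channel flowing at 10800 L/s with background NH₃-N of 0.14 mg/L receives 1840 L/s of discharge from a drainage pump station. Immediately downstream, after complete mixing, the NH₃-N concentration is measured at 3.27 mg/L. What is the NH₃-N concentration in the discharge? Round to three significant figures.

Mass balance: 10800·0.1400 + 1840·Cₑ = 12640·3.270
→ Cₑ = (12640·3.270 − 10800·0.1400) / 1840 = 21.64 mg/L.

21.6 mg/L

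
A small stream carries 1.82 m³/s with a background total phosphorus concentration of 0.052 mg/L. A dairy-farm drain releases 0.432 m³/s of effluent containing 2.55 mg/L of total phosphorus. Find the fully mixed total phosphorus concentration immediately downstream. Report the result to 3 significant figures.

0.531 mg/L

Flow-weighted average: C = (1.820·0.05200 + 0.4320·2.550) / 2.252 = 1.196/2.252 = 0.5312 mg/L.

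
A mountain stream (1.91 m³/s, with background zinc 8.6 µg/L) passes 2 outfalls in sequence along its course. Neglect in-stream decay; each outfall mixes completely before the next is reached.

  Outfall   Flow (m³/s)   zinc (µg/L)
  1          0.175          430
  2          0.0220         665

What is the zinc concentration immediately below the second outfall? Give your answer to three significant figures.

Outfall 1: combined Q = 2.085 m³/s; C = (1.910·8.600 + 0.1750·430.0)/2.085 = 43.97 µg/L.
Outfall 2: combined Q = 2.107 m³/s; C = (2.085·43.97 + 0.02200·665.0)/2.107 = 50.45 µg/L.

50.5 µg/L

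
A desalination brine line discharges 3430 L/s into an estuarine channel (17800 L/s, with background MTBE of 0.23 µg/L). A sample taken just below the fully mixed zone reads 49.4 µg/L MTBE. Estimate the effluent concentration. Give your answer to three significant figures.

Mass balance: 17800·0.2300 + 3430·Cₑ = 21230·49.40
→ Cₑ = (21230·49.40 − 17800·0.2300) / 3430 = 304.6 µg/L.

305 µg/L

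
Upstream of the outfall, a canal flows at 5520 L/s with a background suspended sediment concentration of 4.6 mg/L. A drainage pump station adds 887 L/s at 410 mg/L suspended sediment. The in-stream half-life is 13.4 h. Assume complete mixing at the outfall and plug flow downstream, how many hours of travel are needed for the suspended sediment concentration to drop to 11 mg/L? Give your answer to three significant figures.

33.0 h

Conservation of mass: C = (5520·4.600 + 887.0·410.0) / 6407 = 389100/6407 = 60.72 mg/L.
Half-life 13.4 h → k = ln 2 / 13.4 = 0.05173 h⁻¹ = 1.241 d⁻¹.
60.72·exp(−k·t) = 11 → t = ln(60.72/11)/k = 118900 s = 33.03 h.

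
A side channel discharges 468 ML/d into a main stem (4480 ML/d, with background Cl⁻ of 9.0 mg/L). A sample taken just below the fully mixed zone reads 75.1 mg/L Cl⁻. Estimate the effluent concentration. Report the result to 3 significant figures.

Mass balance: 4480·9.000 + 468.0·Cₑ = 4948·75.10
→ Cₑ = (4948·75.10 − 4480·9.000) / 468.0 = 707.9 mg/L.

708 mg/L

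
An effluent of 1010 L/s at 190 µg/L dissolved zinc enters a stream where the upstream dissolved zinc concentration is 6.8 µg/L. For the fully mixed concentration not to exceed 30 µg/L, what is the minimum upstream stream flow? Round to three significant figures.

Set C_mix = 30: (Q·6.800 + 1010·190.0) / (Q + 1010) = 30
→ Q = 1010·(190.0 − 30)/(30 − 6.800) = 6966 L/s.

6970 L/s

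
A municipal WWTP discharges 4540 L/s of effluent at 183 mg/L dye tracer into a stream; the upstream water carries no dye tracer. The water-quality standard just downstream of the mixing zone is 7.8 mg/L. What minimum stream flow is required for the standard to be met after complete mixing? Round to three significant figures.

102000 L/s

Set C_mix = 7.8: (Q·0 + 4540·183.0) / (Q + 4540) = 7.8
→ Q = 4540·(183.0 − 7.8)/(7.8 − 0) = 102000 L/s.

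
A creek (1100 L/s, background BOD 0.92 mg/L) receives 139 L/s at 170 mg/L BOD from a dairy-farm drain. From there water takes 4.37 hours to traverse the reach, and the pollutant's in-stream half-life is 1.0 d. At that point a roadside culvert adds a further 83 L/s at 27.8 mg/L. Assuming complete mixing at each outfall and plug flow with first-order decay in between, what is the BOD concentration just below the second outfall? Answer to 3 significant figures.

Flow-weighted average: C = (1100·0.9200 + 139.0·170.0) / 1239 = 24640/1239 = 19.89 mg/L; combined flow 1239 L/s.
Half-life 1.0 d → k = ln 2 / 1.0 = 0.6931 d⁻¹.
First-order decay: C = 19.89·exp(−k·t) = 19.89·0.8814 = 17.53 mg/L.
Second outfall: C = (1239·17.53 + 83.00·27.80)/1322 = 18.18 mg/L.

18.2 mg/L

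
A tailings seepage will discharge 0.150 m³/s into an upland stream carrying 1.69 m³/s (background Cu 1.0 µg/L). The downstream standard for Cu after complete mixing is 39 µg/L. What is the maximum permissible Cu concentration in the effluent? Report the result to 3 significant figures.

467 µg/L

At the limit, (Qr·Cr + Qe·Cₑ)/(Qr + Qe) = 39:
Cₑ = (1.840·39 − 1.690·1.000) / 0.1500 = 467.1 µg/L.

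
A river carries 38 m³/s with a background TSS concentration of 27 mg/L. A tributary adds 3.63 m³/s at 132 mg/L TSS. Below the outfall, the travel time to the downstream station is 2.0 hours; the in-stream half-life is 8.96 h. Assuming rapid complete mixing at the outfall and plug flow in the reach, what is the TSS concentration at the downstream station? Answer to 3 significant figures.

Conservation of mass: C = (38.00·27.00 + 3.630·132.0) / 41.63 = 1505/41.63 = 36.16 mg/L.
Half-life 8.96 h → k = ln 2 / 8.96 = 0.07736 h⁻¹ = 1.857 d⁻¹.
After decay, C = 36.16 × e^(−kt) = 36.16 × 0.8567 = 30.97 mg/L.

31.0 mg/L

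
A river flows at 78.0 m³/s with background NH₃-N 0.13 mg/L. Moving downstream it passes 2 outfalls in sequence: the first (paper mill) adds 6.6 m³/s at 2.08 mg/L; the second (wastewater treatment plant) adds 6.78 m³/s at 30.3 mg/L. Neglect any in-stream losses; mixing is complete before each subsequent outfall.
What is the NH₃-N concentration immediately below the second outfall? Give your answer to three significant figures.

2.51 mg/L

After outfall 1: Q = 78.00 + 6.600 = 84.60 m³/s; C = (78.00·0.1300 + 6.600·2.080)/84.60 = 0.2821 mg/L.
After outfall 2: Q = 84.60 + 6.780 = 91.38 m³/s; C = (84.60·0.2821 + 6.780·30.30)/91.38 = 2.509 mg/L.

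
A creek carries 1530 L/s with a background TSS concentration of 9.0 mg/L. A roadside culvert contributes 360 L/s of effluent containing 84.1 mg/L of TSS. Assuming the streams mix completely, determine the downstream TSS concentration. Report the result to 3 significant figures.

After mixing, C = (1530·9.000 + 360.0·84.10) / 1890 = 44050/1890 = 23.30 mg/L.

23.3 mg/L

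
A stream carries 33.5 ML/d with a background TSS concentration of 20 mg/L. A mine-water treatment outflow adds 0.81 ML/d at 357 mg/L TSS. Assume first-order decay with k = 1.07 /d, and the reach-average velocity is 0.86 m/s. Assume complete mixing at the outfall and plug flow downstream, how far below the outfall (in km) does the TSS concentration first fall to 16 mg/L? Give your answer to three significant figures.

Mass balance: C = (33.50·20.00 + 0.8100·357.0) / 34.31 = 959.2/34.31 = 27.96 mg/L.
Set 27.96·exp(−k·t) = 16 → t = ln(27.96/16)/k = 45060 s = 12.52 h.
Distance = v·t = 0.86·45060 = 38750 m = 38.75 km.

38.8 km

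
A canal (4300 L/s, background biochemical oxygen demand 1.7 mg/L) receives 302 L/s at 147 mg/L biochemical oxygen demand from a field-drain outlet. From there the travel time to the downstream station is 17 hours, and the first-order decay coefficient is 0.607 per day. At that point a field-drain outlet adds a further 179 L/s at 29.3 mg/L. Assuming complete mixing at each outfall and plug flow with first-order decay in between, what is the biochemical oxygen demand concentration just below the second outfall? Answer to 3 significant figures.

Mass balance: C = (4300·1.700 + 302.0·147.0) / 4602 = 51700/4602 = 11.24 mg/L; combined flow 4602 L/s.
Applying C = C₀e^(−kt): 11.24 × 0.6505 = 7.309 mg/L.
At the second outfall, C = (4602·7.309 + 179.0·29.30) / (4602 + 179.0) = 8.132 mg/L.

8.13 mg/L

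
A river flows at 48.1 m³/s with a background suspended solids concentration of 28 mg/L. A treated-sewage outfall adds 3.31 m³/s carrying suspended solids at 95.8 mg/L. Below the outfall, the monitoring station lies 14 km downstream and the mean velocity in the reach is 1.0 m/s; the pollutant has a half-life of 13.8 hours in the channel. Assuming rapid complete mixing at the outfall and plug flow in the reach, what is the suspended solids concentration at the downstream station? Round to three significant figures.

Flow-weighted average: C = (48.10·28.00 + 3.310·95.80) / 51.41 = 1664/51.41 = 32.37 mg/L.
Travel time t = 14·1000 / 1.0 = 14000 s = 3.889 h.
Half-life 13.8 h → k = ln 2 / 13.8 = 0.05023 h⁻¹ = 1.205 d⁻¹.
After decay, C = 32.37 × e^(−kt) = 32.37 × 0.8226 = 26.62 mg/L.

26.6 mg/L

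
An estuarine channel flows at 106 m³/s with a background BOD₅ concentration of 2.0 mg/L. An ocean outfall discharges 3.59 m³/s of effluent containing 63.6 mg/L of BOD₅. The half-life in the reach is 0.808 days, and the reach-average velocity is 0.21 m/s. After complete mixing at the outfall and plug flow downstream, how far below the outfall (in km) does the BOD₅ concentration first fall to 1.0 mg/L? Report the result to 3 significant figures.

Mass balance: C = (106.0·2.000 + 3.590·63.60) / 109.6 = 440.3/109.6 = 4.018 mg/L.
Half-life 0.808 d → k = ln 2 / 0.808 = 0.8579 d⁻¹.
Set 4.018·exp(−k·t) = 1.0 → t = ln(4.018/1.0)/k = 140100 s = 38.91 h.
Distance = v·t = 0.21·140100 = 29420 m = 29.42 km.

29.4 km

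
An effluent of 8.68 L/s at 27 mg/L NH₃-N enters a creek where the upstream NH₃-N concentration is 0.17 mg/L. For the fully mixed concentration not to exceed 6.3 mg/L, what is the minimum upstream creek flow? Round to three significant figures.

Set C_mix = 6.3: (Q·0.1700 + 8.680·27.00) / (Q + 8.680) = 6.3
→ Q = 8.680·(27.00 − 6.3)/(6.3 − 0.1700) = 29.31 L/s.

29.3 L/s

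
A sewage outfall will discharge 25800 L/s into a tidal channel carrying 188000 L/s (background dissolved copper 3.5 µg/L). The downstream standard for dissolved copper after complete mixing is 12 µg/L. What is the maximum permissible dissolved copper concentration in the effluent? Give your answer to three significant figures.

73.9 µg/L

At the limit, (Qr·Cr + Qe·Cₑ)/(Qr + Qe) = 12:
Cₑ = (213800·12 − 188000·3.500) / 25800 = 73.94 µg/L.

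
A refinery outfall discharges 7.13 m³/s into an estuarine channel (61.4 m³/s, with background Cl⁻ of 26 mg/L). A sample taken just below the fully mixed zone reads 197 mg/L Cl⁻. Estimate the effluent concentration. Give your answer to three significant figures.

1670 mg/L

Mass balance: 61.40·26.00 + 7.130·Cₑ = 68.53·197.0
→ Cₑ = (68.53·197.0 − 61.40·26.00) / 7.130 = 1670 mg/L.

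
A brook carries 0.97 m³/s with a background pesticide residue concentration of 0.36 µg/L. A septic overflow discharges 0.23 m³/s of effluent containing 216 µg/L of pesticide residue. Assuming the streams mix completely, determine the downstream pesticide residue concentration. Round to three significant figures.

Mixed concentration C = ΣQC/ΣQ = (0.9700·0.3600 + 0.2300·216.0) / 1.200 = 50.03/1.200 = 41.69 µg/L.

41.7 µg/L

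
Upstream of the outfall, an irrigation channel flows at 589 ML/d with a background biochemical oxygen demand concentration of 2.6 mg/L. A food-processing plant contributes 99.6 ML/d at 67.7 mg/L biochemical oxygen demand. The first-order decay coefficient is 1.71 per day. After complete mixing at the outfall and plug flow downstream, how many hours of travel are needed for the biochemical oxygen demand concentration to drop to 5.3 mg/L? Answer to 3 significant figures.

Conservation of mass: C = (589.0·2.600 + 99.60·67.70) / 688.6 = 8274/688.6 = 12.02 mg/L.
12.02·exp(−k·t) = 5.3 → t = ln(12.02/5.3)/k = 41360 s = 11.49 h.

11.5 h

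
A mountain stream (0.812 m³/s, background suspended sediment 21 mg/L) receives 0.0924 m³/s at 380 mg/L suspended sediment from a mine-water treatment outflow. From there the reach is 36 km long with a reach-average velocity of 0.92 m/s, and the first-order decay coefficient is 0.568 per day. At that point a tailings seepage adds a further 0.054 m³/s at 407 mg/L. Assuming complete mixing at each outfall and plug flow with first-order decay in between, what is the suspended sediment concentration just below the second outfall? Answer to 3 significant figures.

65.0 mg/L

Mixed concentration C = ΣQC/ΣQ = (0.8120·21.00 + 0.09240·380.0) / 0.9044 = 52.16/0.9044 = 57.68 mg/L; combined flow 0.9044 m³/s.
Travel time t = 36·1000 / 0.92 = 39130 s = 10.87 h.
Decay over the reach: 57.68·exp(−kt) = 57.68·0.7732 = 44.60 mg/L.
At the second outfall, C = (0.9044·44.60 + 0.05400·407.0) / (0.9044 + 0.05400) = 65.01 mg/L.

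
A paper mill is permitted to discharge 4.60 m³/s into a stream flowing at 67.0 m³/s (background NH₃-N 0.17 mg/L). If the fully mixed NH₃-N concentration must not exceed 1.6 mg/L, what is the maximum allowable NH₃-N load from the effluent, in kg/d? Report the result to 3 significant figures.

8910 kg/d

Mass balance at the limit: 67.00·0.1700 + 4.600·Cₑ = 71.60·1.6 → Cₑ = 22.43 mg/L.
Load = 4.600 m³/s × 22.43 g/m³ × 86 400 s/d = 8914 kg/d.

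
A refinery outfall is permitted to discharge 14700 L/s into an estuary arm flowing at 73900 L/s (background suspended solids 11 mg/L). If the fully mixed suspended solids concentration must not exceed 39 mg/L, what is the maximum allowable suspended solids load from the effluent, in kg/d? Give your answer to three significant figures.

228000 kg/d

Mass balance at the limit: 73900·11.00 + 14700·Cₑ = 88600·39 → Cₑ = 179.8 mg/L.
14700 L/s = 14.70 m³/s. Load = 14.70 m³/s × 179.8 g/m³ × 86 400 s/d = 228300 kg/d.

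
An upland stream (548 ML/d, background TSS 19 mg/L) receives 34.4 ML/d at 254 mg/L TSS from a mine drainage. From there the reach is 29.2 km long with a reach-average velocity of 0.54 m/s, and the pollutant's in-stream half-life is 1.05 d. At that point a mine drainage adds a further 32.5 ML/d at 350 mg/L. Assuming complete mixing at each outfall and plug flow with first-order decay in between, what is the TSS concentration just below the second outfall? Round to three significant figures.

39.1 mg/L

Mixed concentration C = ΣQC/ΣQ = (548.0·19.00 + 34.40·254.0) / 582.4 = 19150/582.4 = 32.88 mg/L; combined flow 582.4 ML/d.
Travel time t = 29.2·1000 / 0.54 = 54070 s = 15.02 h.
Half-life 1.05 d → k = ln 2 / 1.05 = 0.6601 d⁻¹.
Applying C = C₀e^(−kt): 32.88 × 0.6616 = 21.75 mg/L.
At the second outfall, C = (582.4·21.75 + 32.50·350.0) / (582.4 + 32.50) = 39.10 mg/L.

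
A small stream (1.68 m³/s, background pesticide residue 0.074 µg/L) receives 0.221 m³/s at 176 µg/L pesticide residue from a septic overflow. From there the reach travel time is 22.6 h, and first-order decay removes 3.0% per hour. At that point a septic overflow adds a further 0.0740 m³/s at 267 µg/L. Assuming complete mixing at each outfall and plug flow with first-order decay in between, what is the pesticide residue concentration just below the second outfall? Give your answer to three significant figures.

After mixing, C = (1.680·0.07400 + 0.2210·176.0) / 1.901 = 39.02/1.901 = 20.53 µg/L; combined flow 1.901 m³/s.
3.0%/h lost → k = −ln(1 − 0.03) = 0.03046 h⁻¹.
After decay, C = 20.53 × e^(−kt) = 20.53 × 0.5024 = 10.31 µg/L.
At the second outfall, C = (1.901·10.31 + 0.07400·267.0) / (1.901 + 0.07400) = 19.93 µg/L.

19.9 µg/L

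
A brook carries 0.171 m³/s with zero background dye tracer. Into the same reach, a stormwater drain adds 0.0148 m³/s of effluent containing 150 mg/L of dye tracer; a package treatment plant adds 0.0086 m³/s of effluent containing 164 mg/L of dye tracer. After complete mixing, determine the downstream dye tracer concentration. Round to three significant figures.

Mass balance: C = (0.1710·0 + 0.01480·150.0 + 0.008600·164.0) / 0.1944 = 3.630/0.1944 = 18.67 mg/L.

18.7 mg/L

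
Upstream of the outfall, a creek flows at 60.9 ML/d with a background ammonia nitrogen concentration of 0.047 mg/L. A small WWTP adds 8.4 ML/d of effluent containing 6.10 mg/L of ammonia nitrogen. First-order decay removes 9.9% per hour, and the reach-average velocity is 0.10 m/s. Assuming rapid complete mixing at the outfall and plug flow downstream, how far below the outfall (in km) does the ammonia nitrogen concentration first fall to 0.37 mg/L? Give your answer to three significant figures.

2.58 km

After mixing, C = (60.90·0.04700 + 8.400·6.100) / 69.30 = 54.10/69.30 = 0.7807 mg/L.
9.9%/h lost → k = −ln(1 − 0.099) = 0.1043 h⁻¹.
Set 0.7807·exp(−k·t) = 0.37 → t = ln(0.7807/0.37)/k = 25780 s = 7.162 h.
Distance = v·t = 0.10·25780 = 2578 m = 2.578 km.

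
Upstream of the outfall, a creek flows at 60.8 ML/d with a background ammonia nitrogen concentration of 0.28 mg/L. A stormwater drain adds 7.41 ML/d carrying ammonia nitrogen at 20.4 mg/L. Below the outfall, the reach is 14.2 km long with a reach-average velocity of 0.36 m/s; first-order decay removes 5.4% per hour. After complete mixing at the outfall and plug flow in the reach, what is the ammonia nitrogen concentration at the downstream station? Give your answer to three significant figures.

Flow-weighted average: C = (60.80·0.2800 + 7.410·20.40) / 68.21 = 168.2/68.21 = 2.466 mg/L.
Travel time t = 14.2·1000 / 0.36 = 39440 s = 10.96 h.
5.4%/h lost → k = −ln(1 − 0.054) = 0.05551 h⁻¹.
First-order decay: C = 2.466·exp(−k·t) = 2.466·0.5443 = 1.342 mg/L.

1.34 mg/L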